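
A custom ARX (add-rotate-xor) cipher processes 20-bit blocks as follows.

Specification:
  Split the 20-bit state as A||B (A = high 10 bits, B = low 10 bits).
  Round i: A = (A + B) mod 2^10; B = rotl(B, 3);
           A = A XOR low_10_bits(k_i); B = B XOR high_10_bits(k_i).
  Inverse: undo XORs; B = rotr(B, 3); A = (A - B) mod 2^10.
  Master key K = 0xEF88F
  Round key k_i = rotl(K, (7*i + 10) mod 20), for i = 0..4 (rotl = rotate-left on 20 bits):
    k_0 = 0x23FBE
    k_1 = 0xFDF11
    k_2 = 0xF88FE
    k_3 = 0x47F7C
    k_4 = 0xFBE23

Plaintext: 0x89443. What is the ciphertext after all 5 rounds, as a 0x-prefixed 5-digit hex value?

0xDBE0E

s_0 = plaintext = 0x89443
s_1 = Round(s_0, k_0) = 0x75A97
s_2 = Round(s_1, k_1) = 0xDF34A
s_3 = Round(s_2, k_2) = 0x8E1B4
s_4 = Round(s_3, k_3) = 0x240BC
s_5 = Round(s_4, k_4) = 0xDBE0E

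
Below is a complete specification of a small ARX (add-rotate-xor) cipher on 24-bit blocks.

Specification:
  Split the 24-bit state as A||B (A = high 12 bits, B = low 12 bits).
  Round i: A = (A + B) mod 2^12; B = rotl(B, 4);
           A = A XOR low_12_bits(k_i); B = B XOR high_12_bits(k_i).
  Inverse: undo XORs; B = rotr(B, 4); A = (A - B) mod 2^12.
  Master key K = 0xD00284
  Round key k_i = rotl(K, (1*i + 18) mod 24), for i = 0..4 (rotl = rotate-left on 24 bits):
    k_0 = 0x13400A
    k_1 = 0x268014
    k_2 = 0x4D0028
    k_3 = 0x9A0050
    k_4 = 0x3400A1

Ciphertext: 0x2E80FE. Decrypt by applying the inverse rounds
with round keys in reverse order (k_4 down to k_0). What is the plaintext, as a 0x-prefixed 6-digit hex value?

0xECCD38

s_0 = ciphertext = 0x2E80FE
s_1 = InvRound(s_0, k_4) = 0x40EE3B
s_2 = InvRound(s_1, k_3) = 0x8E5B79
s_3 = InvRound(s_2, k_2) = 0xED39FA
s_4 = InvRound(s_3, k_1) = 0xC0E2B9
s_5 = InvRound(s_4, k_0) = 0xECCD38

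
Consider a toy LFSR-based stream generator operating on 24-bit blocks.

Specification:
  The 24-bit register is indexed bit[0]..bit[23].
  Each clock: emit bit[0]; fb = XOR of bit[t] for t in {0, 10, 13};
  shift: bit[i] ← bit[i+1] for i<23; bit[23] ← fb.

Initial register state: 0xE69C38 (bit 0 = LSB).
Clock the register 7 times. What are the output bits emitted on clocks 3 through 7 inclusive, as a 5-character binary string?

reg_0 = 0xE69C38
clock 1: out=0, reg = 0xF34E1C
clock 2: out=0, reg = 0xF9A70E
clock 3: out=0, reg = 0x7CD387
clock 4: out=1, reg = 0xBE69C3
clock 5: out=1, reg = 0x5F34E1
clock 6: out=1, reg = 0xAF9A70
clock 7: out=0, reg = 0x57CD38

01110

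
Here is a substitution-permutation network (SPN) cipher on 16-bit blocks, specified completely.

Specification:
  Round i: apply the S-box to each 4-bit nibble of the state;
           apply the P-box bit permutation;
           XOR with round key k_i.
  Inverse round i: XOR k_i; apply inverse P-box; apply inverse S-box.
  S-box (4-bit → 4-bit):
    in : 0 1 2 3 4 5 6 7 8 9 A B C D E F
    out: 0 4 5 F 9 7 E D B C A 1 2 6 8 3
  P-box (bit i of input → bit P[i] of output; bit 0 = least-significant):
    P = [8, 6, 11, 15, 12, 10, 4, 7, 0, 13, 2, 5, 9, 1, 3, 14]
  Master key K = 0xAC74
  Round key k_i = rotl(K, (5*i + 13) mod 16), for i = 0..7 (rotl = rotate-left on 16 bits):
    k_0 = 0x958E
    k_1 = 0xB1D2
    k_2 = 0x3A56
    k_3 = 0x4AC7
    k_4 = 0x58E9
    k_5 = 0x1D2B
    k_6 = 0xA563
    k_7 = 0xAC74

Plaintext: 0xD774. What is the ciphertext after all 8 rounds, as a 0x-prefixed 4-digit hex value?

0xA341

s_0 = plaintext = 0xD774
s_1 = Round(s_0, k_0) = 0x0431
s_2 = Round(s_1, k_1) = 0xAD63
s_3 = Round(s_2, k_2) = 0xD780
s_4 = Round(s_3, k_3) = 0x5E68
s_5 = Round(s_4, k_4) = 0xDF13
s_6 = Round(s_5, k_5) = 0xB470
s_7 = Round(s_6, k_6) = 0xB7D2
s_8 = Round(s_7, k_7) = 0xA341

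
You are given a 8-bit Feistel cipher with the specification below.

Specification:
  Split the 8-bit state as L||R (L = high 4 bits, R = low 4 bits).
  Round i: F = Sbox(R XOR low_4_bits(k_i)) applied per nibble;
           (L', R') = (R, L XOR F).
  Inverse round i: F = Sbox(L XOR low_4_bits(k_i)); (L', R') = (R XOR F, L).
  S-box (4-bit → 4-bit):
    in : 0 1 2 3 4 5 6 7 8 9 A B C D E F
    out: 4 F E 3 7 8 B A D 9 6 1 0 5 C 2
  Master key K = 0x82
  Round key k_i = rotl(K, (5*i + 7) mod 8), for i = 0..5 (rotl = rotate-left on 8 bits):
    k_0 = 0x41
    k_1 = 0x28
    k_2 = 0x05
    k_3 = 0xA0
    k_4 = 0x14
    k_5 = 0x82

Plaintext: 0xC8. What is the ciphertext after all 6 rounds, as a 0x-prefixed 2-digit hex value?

0xF5

s_0 = plaintext = 0xC8
s_1 = Round(s_0, k_0) = 0x85
s_2 = Round(s_1, k_1) = 0x5D
s_3 = Round(s_2, k_2) = 0xD8
s_4 = Round(s_3, k_3) = 0x80
s_5 = Round(s_4, k_4) = 0x0F
s_6 = Round(s_5, k_5) = 0xF5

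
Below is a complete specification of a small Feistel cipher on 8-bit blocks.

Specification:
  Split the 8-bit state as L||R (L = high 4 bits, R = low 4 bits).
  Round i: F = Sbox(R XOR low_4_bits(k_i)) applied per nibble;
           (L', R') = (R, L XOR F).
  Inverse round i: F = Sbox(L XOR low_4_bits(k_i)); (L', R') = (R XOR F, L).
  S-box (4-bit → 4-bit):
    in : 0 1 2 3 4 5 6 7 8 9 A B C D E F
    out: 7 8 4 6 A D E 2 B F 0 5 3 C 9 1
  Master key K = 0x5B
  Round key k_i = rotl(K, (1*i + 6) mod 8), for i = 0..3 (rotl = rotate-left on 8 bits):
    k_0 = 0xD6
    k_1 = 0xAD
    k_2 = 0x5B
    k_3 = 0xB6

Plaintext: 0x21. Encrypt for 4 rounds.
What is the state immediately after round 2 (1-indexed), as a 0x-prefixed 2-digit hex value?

s_0 = plaintext = 0x21
s_1 = Round(s_0, k_0) = 0x10
s_2 = Round(s_1, k_1) = 0x0D
s_3 = Round(s_2, k_2) = 0xDE
s_4 = Round(s_3, k_3) = 0xE6

0x0D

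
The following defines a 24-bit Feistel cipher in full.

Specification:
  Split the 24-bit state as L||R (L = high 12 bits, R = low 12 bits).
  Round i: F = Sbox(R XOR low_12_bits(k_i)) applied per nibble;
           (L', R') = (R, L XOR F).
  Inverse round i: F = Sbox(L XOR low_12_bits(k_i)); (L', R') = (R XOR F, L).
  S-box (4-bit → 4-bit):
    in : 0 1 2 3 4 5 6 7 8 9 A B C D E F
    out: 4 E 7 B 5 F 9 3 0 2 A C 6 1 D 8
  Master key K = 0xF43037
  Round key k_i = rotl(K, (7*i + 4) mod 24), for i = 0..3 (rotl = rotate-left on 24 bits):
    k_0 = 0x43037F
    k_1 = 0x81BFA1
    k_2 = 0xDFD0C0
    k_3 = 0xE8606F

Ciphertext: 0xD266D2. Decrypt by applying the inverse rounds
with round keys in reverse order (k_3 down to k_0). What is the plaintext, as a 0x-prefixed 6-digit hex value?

s_0 = ciphertext = 0xD266D2
s_1 = InvRound(s_0, k_3) = 0x780D26
s_2 = InvRound(s_1, k_2) = 0xE72780
s_3 = InvRound(s_2, k_1) = 0x99BE72
s_4 = InvRound(s_3, k_0) = 0x4A799B

0x4A799B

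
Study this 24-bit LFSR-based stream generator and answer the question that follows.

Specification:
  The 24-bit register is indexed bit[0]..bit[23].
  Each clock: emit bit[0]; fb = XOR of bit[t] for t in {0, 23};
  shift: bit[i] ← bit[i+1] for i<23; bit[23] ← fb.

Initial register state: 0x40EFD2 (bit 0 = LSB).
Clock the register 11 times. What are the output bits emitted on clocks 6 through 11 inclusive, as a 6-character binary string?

reg_0 = 0x40EFD2
clock 1: out=0, reg = 0x2077E9
clock 2: out=1, reg = 0x903BF4
clock 3: out=0, reg = 0xC81DFA
clock 4: out=0, reg = 0xE40EFD
clock 5: out=1, reg = 0x72077E
clock 6: out=0, reg = 0x3903BF
clock 7: out=1, reg = 0x9C81DF
clock 8: out=1, reg = 0x4E40EF
clock 9: out=1, reg = 0xA72077
clock 10: out=1, reg = 0x53903B
clock 11: out=1, reg = 0xA9C81D

011111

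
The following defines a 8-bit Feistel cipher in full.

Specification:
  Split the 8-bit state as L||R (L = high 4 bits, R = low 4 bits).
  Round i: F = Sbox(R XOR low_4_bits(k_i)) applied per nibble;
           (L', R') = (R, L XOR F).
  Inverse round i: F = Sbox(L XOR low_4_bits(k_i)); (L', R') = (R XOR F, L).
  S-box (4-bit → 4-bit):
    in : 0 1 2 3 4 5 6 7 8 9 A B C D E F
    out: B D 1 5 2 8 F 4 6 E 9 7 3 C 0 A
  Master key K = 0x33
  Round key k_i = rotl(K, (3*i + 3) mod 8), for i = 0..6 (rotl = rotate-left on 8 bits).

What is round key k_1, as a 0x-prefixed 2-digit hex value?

K = 0x33
k_0 = rotl(K, (3*0+3) mod 8) = rotl(K, 3) = 0x99
k_1 = rotl(K, (3*1+3) mod 8) = rotl(K, 6) = 0xCC

0xCC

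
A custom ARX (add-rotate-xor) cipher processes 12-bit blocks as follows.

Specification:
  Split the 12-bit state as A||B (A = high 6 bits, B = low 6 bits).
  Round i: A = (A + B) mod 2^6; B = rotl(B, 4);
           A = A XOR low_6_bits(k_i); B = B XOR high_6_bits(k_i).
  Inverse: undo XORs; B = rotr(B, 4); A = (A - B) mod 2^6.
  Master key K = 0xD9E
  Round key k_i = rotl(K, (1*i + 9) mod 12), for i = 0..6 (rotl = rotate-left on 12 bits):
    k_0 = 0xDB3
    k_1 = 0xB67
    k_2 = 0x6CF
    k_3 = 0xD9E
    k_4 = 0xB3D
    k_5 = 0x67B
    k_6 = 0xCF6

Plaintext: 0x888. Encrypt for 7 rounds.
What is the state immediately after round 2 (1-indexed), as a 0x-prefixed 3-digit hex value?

s_0 = plaintext = 0x888
s_1 = Round(s_0, k_0) = 0x674
s_2 = Round(s_1, k_1) = 0xAA0
s_3 = Round(s_2, k_2) = 0x153
s_4 = Round(s_3, k_3) = 0x182
s_5 = Round(s_4, k_4) = 0xD4C
s_6 = Round(s_5, k_5) = 0xE9A
s_7 = Round(s_6, k_6) = 0x895

0xAA0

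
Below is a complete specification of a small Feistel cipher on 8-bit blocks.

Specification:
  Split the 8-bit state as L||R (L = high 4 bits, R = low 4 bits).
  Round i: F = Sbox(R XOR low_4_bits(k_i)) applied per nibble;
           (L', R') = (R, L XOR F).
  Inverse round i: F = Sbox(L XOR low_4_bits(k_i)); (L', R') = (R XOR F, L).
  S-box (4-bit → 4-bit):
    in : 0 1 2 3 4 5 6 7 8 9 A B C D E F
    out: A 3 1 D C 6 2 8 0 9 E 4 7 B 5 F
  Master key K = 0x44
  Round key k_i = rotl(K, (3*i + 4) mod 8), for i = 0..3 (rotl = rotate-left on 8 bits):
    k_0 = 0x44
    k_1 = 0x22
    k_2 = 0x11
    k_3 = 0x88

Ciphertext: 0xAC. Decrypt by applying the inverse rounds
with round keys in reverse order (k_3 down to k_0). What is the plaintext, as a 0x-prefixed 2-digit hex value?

0xF2

s_0 = ciphertext = 0xAC
s_1 = InvRound(s_0, k_3) = 0xDA
s_2 = InvRound(s_1, k_2) = 0xDD
s_3 = InvRound(s_2, k_1) = 0x2D
s_4 = InvRound(s_3, k_0) = 0xF2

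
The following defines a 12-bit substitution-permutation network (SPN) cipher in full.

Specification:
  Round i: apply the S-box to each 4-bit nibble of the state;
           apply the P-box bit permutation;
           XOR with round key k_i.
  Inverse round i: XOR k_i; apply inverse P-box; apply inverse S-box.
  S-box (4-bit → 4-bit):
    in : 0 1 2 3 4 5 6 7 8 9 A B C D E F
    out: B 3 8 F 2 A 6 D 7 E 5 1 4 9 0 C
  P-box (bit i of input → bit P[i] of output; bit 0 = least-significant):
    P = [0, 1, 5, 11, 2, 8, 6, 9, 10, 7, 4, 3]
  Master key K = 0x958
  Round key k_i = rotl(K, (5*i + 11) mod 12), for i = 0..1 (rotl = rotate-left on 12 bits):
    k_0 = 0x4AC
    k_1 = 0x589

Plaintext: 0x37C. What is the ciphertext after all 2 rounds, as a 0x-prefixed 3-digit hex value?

0xE82

s_0 = plaintext = 0x37C
s_1 = Round(s_0, k_0) = 0x250
s_2 = Round(s_1, k_1) = 0xE82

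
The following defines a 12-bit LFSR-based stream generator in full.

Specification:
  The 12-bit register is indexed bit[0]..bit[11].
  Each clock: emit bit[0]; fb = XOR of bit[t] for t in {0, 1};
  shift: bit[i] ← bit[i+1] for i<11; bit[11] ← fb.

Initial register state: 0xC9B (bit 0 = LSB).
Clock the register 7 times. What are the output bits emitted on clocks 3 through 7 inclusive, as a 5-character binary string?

reg_0 = 0xC9B
clock 1: out=1, reg = 0x64D
clock 2: out=1, reg = 0xB26
clock 3: out=0, reg = 0xD93
clock 4: out=1, reg = 0x6C9
clock 5: out=1, reg = 0xB64
clock 6: out=0, reg = 0x5B2
clock 7: out=0, reg = 0xAD9

01100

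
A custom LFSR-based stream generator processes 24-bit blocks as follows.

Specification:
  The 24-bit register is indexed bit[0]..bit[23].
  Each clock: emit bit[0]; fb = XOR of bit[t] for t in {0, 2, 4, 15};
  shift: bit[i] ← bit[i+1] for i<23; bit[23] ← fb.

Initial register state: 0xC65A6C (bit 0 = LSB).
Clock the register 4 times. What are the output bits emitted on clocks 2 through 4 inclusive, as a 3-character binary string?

reg_0 = 0xC65A6C
clock 1: out=0, reg = 0xE32D36
clock 2: out=0, reg = 0x71969B
clock 3: out=1, reg = 0xB8CB4D
clock 4: out=1, reg = 0xDC65A6

011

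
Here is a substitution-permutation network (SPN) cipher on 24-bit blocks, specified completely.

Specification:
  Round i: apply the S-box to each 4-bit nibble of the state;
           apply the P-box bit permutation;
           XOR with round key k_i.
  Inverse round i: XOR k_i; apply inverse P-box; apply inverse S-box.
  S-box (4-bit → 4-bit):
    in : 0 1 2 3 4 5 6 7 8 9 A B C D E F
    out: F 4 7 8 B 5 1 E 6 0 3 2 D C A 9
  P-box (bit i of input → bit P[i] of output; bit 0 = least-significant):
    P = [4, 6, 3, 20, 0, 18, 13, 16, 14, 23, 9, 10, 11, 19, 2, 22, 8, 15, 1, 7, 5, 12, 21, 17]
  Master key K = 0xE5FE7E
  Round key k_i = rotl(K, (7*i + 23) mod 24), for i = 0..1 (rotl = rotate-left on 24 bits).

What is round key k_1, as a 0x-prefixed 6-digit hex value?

K = 0xE5FE7E
k_0 = rotl(K, (7*0+23) mod 24) = rotl(K, 23) = 0x72FF3F
k_1 = rotl(K, (7*1+23) mod 24) = rotl(K, 6) = 0x7F9FB9

0x7F9FB9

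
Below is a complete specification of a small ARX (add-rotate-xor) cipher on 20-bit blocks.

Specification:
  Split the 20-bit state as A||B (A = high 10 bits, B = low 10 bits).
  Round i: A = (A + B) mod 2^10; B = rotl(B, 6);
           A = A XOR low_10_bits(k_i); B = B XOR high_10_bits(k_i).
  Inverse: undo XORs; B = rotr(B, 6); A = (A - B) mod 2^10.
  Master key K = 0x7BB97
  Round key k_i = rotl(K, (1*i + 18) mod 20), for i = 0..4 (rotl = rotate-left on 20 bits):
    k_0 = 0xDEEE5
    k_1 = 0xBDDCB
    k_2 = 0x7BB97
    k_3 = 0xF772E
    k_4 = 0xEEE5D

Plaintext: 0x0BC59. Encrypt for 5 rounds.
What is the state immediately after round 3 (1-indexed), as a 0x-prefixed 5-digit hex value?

0x14CF8

s_0 = plaintext = 0x0BC59
s_1 = Round(s_0, k_0) = 0x9B53E
s_2 = Round(s_1, k_1) = 0x98164
s_3 = Round(s_2, k_2) = 0x14CF8
s_4 = Round(s_3, k_3) = 0x995D2
s_5 = Round(s_4, k_4) = 0x9AB26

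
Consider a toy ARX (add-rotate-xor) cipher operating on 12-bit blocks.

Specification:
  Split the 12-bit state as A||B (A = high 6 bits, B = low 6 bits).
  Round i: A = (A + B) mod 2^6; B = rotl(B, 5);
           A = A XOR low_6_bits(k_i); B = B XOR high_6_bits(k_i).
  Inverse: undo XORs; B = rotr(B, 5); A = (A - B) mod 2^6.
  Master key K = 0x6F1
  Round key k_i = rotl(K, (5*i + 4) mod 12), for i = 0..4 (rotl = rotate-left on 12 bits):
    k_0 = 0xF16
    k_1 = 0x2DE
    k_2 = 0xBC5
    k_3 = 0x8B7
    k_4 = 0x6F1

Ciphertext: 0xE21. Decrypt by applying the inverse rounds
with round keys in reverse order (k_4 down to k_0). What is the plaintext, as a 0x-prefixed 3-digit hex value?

s_0 = ciphertext = 0xE21
s_1 = InvRound(s_0, k_4) = 0x535
s_2 = InvRound(s_1, k_3) = 0xD6E
s_3 = InvRound(s_2, k_2) = 0xB82
s_4 = InvRound(s_3, k_1) = 0x792
s_5 = InvRound(s_4, k_0) = 0xADD

0xADD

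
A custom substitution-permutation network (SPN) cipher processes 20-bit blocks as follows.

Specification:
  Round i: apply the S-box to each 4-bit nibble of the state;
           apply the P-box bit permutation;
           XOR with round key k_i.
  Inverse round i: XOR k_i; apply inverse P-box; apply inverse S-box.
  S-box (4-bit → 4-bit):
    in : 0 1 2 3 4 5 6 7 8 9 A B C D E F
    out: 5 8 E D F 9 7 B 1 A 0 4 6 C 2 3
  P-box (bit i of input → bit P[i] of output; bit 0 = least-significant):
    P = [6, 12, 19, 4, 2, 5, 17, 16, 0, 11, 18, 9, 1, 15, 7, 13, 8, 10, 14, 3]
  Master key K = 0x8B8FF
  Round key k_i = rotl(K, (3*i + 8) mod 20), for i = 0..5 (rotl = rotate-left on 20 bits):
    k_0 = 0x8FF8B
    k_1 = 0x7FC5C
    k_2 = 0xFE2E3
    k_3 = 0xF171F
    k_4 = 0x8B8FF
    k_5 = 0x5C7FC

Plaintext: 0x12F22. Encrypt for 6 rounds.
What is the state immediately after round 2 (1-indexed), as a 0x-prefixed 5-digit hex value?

s_0 = plaintext = 0x12F22
s_1 = Round(s_0, k_0) = 0x34732
s_2 = Round(s_1, k_1) = 0xC07C3
s_3 = Round(s_2, k_2) = 0x5AC10
s_4 = Round(s_3, k_3) = 0x21E57
s_5 = Round(s_4, k_4) = 0x9C4A3
s_6 = Round(s_5, k_5) = 0x94925

0xC07C3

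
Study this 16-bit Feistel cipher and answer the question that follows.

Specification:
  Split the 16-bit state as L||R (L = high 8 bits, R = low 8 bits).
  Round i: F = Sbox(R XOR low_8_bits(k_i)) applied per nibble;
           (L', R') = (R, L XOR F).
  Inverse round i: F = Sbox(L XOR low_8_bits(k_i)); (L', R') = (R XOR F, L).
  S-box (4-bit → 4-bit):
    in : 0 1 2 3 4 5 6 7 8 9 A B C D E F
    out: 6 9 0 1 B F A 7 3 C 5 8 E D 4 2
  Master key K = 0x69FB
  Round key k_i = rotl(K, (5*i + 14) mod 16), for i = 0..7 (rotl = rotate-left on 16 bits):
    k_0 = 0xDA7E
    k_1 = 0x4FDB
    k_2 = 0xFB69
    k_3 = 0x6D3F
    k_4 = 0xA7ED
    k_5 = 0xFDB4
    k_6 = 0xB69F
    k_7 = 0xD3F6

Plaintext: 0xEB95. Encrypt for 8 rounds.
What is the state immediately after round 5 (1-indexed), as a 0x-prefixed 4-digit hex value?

s_0 = plaintext = 0xEB95
s_1 = Round(s_0, k_0) = 0x95A3
s_2 = Round(s_1, k_1) = 0xA3E6
s_3 = Round(s_2, k_2) = 0xE691
s_4 = Round(s_3, k_3) = 0x91B2
s_5 = Round(s_4, k_4) = 0xB263
s_6 = Round(s_5, k_5) = 0x6365
s_7 = Round(s_6, k_6) = 0x6546
s_8 = Round(s_7, k_7) = 0x46E3

0xB263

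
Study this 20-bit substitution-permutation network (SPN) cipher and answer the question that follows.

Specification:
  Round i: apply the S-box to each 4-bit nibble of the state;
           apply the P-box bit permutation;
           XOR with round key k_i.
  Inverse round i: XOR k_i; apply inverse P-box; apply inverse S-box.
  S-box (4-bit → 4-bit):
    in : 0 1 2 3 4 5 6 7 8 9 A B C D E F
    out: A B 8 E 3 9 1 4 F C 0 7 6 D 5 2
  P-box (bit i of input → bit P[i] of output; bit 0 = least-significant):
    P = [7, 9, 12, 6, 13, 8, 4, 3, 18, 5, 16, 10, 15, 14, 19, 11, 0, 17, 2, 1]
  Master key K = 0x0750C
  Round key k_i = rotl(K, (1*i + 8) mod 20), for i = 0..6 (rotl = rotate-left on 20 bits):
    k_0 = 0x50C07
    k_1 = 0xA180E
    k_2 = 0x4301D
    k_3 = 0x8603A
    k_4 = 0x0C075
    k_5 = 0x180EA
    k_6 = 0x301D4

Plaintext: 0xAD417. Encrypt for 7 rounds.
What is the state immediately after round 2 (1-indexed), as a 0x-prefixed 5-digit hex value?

0x6DE00

s_0 = plaintext = 0xAD417
s_1 = Round(s_0, k_0) = 0x9B52F
s_2 = Round(s_1, k_1) = 0x6DE00
s_3 = Round(s_2, k_2) = 0x9BB54
s_4 = Round(s_3, k_3) = 0x58294
s_5 = Round(s_4, k_4) = 0x80EEE
s_6 = Round(s_5, k_5) = 0x6F87D
s_7 = Round(s_6, k_6) = 0x65525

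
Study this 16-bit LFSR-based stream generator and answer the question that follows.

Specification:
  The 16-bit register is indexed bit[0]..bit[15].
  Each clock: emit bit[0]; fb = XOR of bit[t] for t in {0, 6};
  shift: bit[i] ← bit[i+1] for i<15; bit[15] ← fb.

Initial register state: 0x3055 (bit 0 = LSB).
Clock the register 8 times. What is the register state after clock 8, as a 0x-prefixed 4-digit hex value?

reg_0 = 0x3055
clock 1: out=1, reg = 0x182A
clock 2: out=0, reg = 0x0C15
clock 3: out=1, reg = 0x860A
clock 4: out=0, reg = 0x4305
clock 5: out=1, reg = 0xA182
clock 6: out=0, reg = 0x50C1
clock 7: out=1, reg = 0x2860
clock 8: out=0, reg = 0x9430

0x9430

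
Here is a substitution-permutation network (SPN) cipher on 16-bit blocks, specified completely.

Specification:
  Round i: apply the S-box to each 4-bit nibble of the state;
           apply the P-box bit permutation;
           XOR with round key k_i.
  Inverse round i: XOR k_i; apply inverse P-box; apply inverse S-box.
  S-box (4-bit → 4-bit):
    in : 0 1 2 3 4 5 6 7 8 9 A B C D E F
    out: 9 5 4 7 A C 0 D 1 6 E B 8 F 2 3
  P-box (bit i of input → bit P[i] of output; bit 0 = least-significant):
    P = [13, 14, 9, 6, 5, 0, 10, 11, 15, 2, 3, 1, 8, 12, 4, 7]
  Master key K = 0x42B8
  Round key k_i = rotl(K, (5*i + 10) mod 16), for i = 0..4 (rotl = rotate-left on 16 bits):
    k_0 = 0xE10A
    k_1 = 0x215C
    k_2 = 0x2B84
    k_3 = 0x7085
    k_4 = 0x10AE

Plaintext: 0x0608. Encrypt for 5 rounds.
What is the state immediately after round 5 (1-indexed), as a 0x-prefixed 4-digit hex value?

s_0 = plaintext = 0x0608
s_1 = Round(s_0, k_0) = 0xC8AA
s_2 = Round(s_1, k_1) = 0xEF9D
s_3 = Round(s_2, k_2) = 0xDDC1
s_4 = Round(s_3, k_3) = 0xCB1B
s_5 = Round(s_4, k_4) = 0xF448

0xF448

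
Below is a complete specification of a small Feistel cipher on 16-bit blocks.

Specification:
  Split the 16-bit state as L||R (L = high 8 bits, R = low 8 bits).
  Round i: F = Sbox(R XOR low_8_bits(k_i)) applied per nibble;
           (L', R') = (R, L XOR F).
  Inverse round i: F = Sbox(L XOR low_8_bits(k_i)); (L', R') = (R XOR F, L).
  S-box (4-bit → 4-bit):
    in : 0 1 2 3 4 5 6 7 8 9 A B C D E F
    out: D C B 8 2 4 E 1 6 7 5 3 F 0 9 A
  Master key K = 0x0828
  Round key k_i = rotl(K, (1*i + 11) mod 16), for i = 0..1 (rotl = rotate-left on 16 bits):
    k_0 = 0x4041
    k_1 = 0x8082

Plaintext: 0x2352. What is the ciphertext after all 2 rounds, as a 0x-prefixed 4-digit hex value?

s_0 = plaintext = 0x2352
s_1 = Round(s_0, k_0) = 0x52EB
s_2 = Round(s_1, k_1) = 0xEBB5

0xEBB5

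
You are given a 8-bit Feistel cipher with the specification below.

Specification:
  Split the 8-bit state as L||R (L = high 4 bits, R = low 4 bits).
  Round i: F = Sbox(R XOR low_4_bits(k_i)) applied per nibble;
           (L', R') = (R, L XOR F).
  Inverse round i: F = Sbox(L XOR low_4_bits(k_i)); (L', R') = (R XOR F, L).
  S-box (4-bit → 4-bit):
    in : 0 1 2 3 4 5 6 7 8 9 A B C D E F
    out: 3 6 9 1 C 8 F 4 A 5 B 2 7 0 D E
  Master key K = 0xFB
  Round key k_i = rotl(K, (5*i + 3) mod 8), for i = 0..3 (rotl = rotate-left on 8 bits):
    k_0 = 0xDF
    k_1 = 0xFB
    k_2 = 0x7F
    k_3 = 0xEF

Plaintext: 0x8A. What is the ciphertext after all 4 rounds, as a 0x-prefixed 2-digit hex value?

s_0 = plaintext = 0x8A
s_1 = Round(s_0, k_0) = 0xA0
s_2 = Round(s_1, k_1) = 0x08
s_3 = Round(s_2, k_2) = 0x84
s_4 = Round(s_3, k_3) = 0x4A

0x4A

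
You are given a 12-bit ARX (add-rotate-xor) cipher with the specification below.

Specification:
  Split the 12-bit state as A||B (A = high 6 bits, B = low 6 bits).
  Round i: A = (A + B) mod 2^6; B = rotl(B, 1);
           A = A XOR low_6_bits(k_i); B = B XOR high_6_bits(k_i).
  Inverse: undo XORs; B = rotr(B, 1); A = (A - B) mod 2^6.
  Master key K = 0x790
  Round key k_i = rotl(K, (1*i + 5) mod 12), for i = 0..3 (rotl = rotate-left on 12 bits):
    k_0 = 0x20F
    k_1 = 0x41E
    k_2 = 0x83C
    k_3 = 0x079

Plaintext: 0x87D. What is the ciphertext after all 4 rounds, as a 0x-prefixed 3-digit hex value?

0x15F

s_0 = plaintext = 0x87D
s_1 = Round(s_0, k_0) = 0x473
s_2 = Round(s_1, k_1) = 0x6B7
s_3 = Round(s_2, k_2) = 0xB4F
s_4 = Round(s_3, k_3) = 0x15F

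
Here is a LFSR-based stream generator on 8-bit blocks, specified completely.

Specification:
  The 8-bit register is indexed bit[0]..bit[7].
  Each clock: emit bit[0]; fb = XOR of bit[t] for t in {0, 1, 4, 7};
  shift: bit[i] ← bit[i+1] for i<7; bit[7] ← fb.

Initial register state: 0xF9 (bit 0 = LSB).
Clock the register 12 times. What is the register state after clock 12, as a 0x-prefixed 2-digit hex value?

0xC8

reg_0 = 0xF9
clock 1: out=1, reg = 0xFC
clock 2: out=0, reg = 0x7E
clock 3: out=0, reg = 0x3F
clock 4: out=1, reg = 0x9F
clock 5: out=1, reg = 0x4F
clock 6: out=1, reg = 0x27
clock 7: out=1, reg = 0x13
clock 8: out=1, reg = 0x89
clock 9: out=1, reg = 0x44
clock 10: out=0, reg = 0x22
clock 11: out=0, reg = 0x91
clock 12: out=1, reg = 0xC8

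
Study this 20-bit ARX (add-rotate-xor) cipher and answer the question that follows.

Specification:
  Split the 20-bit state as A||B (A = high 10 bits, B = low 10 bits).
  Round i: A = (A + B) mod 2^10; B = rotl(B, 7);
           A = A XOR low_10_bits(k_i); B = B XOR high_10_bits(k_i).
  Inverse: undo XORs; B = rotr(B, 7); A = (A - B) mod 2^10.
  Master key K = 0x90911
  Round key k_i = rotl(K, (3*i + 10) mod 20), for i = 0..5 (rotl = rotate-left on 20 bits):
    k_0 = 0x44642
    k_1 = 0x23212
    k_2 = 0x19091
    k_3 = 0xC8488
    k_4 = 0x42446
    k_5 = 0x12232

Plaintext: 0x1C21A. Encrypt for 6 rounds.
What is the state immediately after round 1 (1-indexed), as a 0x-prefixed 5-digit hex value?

0x32052

s_0 = plaintext = 0x1C21A
s_1 = Round(s_0, k_0) = 0x32052
s_2 = Round(s_1, k_1) = 0xC2186
s_3 = Round(s_2, k_2) = 0x07F54
s_4 = Round(s_3, k_3) = 0xFED4B
s_5 = Round(s_4, k_4) = 0x400A0
s_6 = Round(s_5, k_5) = 0xE485C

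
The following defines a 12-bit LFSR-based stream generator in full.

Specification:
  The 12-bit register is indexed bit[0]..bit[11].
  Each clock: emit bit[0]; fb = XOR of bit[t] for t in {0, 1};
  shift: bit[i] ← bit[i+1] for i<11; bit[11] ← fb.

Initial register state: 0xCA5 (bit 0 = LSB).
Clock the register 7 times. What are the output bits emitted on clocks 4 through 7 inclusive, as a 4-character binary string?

reg_0 = 0xCA5
clock 1: out=1, reg = 0xE52
clock 2: out=0, reg = 0xF29
clock 3: out=1, reg = 0xF94
clock 4: out=0, reg = 0x7CA
clock 5: out=0, reg = 0xBE5
clock 6: out=1, reg = 0xDF2
clock 7: out=0, reg = 0xEF9

0010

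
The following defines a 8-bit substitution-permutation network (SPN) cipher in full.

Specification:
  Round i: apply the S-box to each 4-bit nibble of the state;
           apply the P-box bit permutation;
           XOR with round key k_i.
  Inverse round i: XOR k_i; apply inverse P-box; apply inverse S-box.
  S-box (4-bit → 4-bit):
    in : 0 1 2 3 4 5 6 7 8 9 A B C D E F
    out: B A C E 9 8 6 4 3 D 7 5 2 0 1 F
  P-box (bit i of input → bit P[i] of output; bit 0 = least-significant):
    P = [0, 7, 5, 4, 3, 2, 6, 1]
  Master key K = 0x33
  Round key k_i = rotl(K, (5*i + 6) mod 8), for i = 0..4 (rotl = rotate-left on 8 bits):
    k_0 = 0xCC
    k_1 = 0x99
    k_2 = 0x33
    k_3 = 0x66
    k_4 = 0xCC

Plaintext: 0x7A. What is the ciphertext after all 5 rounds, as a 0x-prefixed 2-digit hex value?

s_0 = plaintext = 0x7A
s_1 = Round(s_0, k_0) = 0x2D
s_2 = Round(s_1, k_1) = 0xDB
s_3 = Round(s_2, k_2) = 0x12
s_4 = Round(s_3, k_3) = 0x50
s_5 = Round(s_4, k_4) = 0x5F

0x5F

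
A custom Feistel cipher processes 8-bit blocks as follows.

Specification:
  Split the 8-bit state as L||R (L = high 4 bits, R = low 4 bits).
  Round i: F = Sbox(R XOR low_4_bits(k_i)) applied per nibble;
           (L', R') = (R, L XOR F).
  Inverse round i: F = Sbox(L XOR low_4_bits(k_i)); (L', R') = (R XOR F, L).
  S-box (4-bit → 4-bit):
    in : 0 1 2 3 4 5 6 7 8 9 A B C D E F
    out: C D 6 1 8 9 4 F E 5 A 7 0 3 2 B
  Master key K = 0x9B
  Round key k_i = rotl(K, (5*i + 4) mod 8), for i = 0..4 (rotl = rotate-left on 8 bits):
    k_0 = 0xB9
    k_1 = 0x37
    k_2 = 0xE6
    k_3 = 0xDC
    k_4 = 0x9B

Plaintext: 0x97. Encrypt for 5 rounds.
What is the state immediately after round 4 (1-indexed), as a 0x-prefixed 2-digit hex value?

0x6D

s_0 = plaintext = 0x97
s_1 = Round(s_0, k_0) = 0x7B
s_2 = Round(s_1, k_1) = 0xB7
s_3 = Round(s_2, k_2) = 0x76
s_4 = Round(s_3, k_3) = 0x6D
s_5 = Round(s_4, k_4) = 0xD2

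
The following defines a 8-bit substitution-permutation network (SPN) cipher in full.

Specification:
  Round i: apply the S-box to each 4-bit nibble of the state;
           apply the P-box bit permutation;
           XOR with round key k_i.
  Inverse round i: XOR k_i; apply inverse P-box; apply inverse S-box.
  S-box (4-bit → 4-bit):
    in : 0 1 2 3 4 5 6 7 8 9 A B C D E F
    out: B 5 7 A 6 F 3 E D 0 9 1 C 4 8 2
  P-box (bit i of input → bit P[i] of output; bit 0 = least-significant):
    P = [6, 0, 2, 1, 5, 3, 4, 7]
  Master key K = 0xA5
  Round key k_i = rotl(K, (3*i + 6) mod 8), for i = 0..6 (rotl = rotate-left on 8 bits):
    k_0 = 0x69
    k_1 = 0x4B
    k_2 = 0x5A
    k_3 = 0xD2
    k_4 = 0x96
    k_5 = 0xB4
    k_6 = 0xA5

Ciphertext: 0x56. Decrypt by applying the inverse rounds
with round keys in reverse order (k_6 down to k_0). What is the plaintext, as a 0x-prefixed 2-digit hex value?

s_0 = ciphertext = 0x56
s_1 = InvRound(s_0, k_6) = 0x80
s_2 = InvRound(s_1, k_5) = 0x1D
s_3 = InvRound(s_2, k_4) = 0x33
s_4 = InvRound(s_3, k_3) = 0xA6
s_5 = InvRound(s_4, k_2) = 0x51
s_6 = InvRound(s_5, k_1) = 0x4E
s_7 = InvRound(s_6, k_0) = 0xB7

0xB7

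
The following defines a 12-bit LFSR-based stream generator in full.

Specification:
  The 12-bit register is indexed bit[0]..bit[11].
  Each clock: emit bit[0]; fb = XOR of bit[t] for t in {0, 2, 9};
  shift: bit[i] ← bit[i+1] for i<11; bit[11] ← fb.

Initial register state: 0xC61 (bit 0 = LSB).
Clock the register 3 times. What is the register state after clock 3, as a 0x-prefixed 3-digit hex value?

reg_0 = 0xC61
clock 1: out=1, reg = 0xE30
clock 2: out=0, reg = 0xF18
clock 3: out=0, reg = 0xF8C

0xF8C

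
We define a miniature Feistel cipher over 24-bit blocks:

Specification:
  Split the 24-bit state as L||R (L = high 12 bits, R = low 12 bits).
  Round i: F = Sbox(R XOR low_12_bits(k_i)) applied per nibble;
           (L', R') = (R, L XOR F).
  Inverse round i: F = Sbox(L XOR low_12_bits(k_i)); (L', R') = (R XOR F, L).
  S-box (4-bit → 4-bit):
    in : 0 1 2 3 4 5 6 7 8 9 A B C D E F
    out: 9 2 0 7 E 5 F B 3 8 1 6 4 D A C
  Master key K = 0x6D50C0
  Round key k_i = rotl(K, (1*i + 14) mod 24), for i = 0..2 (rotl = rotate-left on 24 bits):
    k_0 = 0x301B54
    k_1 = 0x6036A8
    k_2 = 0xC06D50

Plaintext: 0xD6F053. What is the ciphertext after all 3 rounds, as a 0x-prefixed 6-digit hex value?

s_0 = plaintext = 0xD6F053
s_1 = Round(s_0, k_0) = 0x053BF4
s_2 = Round(s_1, k_1) = 0xBF4D07
s_3 = Round(s_2, k_2) = 0xD072AF

0xD072AF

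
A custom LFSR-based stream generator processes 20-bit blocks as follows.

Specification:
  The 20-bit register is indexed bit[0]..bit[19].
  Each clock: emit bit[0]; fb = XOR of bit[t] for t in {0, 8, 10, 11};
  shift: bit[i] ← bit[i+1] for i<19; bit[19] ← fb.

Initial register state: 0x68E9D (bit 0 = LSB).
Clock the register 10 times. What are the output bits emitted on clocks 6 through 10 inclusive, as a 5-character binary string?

reg_0 = 0x68E9D
clock 1: out=1, reg = 0xB474E
clock 2: out=0, reg = 0x5A3A7
clock 3: out=1, reg = 0x2D1D3
clock 4: out=1, reg = 0x168E9
clock 5: out=1, reg = 0x0B474
clock 6: out=0, reg = 0x85A3A
clock 7: out=0, reg = 0xC2D1D
clock 8: out=1, reg = 0x6168E
clock 9: out=0, reg = 0xB0B47
clock 10: out=1, reg = 0xD85A3

00101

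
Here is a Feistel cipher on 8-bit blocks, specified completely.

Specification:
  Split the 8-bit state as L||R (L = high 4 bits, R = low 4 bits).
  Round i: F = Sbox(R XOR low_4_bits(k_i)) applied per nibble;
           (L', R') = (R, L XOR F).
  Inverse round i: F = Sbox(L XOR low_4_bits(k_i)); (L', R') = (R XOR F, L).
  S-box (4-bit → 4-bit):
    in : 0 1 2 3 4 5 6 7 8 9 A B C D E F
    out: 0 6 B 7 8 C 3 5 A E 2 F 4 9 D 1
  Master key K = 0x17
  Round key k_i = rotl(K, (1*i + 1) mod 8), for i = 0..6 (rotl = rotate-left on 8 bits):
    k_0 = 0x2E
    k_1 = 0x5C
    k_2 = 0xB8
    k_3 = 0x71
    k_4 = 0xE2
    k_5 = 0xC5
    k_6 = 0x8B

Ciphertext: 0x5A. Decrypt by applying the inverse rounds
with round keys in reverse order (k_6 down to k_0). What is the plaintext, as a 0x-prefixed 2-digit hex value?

s_0 = ciphertext = 0x5A
s_1 = InvRound(s_0, k_6) = 0x75
s_2 = InvRound(s_1, k_5) = 0xE7
s_3 = InvRound(s_2, k_4) = 0x3E
s_4 = InvRound(s_3, k_3) = 0x53
s_5 = InvRound(s_4, k_2) = 0xA5
s_6 = InvRound(s_5, k_1) = 0x6A
s_7 = InvRound(s_6, k_0) = 0x06

0x06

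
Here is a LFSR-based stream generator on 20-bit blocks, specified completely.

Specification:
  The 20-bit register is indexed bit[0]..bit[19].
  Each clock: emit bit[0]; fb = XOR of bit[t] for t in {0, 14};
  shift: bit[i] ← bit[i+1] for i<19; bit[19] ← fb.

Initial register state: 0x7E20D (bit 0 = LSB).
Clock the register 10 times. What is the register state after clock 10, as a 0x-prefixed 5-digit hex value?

0xA49F8

reg_0 = 0x7E20D
clock 1: out=1, reg = 0x3F106
clock 2: out=0, reg = 0x9F883
clock 3: out=1, reg = 0x4FC41
clock 4: out=1, reg = 0x27E20
clock 5: out=0, reg = 0x93F10
clock 6: out=0, reg = 0x49F88
clock 7: out=0, reg = 0x24FC4
clock 8: out=0, reg = 0x927E2
clock 9: out=0, reg = 0x493F1
clock 10: out=1, reg = 0xA49F8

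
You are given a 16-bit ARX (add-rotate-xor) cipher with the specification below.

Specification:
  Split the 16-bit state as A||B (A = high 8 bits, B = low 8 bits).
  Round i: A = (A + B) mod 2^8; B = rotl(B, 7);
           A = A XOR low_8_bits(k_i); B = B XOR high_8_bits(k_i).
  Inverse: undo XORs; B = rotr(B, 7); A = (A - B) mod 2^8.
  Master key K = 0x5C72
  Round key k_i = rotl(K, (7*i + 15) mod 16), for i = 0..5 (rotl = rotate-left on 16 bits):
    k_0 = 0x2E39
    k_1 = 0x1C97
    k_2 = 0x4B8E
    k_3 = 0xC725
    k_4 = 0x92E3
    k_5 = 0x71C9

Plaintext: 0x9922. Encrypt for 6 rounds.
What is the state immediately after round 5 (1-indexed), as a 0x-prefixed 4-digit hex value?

s_0 = plaintext = 0x9922
s_1 = Round(s_0, k_0) = 0x823F
s_2 = Round(s_1, k_1) = 0x5683
s_3 = Round(s_2, k_2) = 0x578A
s_4 = Round(s_3, k_3) = 0xC482
s_5 = Round(s_4, k_4) = 0xA5D3
s_6 = Round(s_5, k_5) = 0xB198

0xA5D3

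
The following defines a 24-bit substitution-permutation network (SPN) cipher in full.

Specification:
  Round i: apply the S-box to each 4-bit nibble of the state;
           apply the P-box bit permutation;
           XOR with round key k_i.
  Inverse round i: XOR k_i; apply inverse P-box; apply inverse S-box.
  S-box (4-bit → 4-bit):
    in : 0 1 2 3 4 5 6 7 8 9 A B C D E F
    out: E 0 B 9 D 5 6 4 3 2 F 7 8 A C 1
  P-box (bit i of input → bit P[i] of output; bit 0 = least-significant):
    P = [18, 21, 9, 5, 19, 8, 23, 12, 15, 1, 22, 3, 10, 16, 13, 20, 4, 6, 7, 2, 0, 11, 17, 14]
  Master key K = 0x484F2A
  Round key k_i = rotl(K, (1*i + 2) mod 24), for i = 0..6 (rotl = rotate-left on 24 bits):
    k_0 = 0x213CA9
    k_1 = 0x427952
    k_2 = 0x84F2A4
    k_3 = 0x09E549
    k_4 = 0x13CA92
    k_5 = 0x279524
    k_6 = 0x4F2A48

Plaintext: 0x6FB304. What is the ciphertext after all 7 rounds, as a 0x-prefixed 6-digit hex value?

s_0 = plaintext = 0x6FB304
s_1 = Round(s_0, k_0) = 0xA68391
s_2 = Round(s_1, k_1) = 0x41B49B
s_3 = Round(s_2, k_2) = 0xE315AD
s_4 = Round(s_3, k_3) = 0xE3347D
s_5 = Round(s_4, k_4) = 0xE10EAE
s_6 = Round(s_5, k_5) = 0xFCE60C
s_7 = Round(s_6, k_6) = 0x9F1B6F

0x9F1B6F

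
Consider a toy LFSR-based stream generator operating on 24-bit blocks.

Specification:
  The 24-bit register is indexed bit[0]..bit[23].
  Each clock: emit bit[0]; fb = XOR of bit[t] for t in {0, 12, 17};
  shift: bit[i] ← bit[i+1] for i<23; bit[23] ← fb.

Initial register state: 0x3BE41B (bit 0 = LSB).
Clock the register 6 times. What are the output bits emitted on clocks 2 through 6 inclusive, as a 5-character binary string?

reg_0 = 0x3BE41B
clock 1: out=1, reg = 0x1DF20D
clock 2: out=1, reg = 0x0EF906
clock 3: out=0, reg = 0x077C83
clock 4: out=1, reg = 0x83BE41
clock 5: out=1, reg = 0xC1DF20
clock 6: out=0, reg = 0xE0EF90

10110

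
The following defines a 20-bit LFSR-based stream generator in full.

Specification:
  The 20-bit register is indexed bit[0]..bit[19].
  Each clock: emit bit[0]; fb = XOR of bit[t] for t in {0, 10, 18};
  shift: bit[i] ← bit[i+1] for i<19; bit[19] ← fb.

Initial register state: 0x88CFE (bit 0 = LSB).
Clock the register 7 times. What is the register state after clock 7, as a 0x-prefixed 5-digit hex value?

reg_0 = 0x88CFE
clock 1: out=0, reg = 0xC467F
clock 2: out=1, reg = 0xE233F
clock 3: out=1, reg = 0x7119F
clock 4: out=1, reg = 0x388CF
clock 5: out=1, reg = 0x9C467
clock 6: out=1, reg = 0x4E233
clock 7: out=1, reg = 0x27119

0x27119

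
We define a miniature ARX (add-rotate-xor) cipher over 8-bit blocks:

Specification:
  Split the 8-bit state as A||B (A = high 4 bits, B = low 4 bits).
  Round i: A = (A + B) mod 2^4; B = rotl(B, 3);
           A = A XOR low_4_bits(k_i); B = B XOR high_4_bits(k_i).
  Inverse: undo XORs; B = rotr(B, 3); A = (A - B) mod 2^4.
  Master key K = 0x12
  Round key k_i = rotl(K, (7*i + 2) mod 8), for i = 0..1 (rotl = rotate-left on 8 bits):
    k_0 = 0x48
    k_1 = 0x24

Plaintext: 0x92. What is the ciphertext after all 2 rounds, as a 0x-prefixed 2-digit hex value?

0xC8

s_0 = plaintext = 0x92
s_1 = Round(s_0, k_0) = 0x35
s_2 = Round(s_1, k_1) = 0xC8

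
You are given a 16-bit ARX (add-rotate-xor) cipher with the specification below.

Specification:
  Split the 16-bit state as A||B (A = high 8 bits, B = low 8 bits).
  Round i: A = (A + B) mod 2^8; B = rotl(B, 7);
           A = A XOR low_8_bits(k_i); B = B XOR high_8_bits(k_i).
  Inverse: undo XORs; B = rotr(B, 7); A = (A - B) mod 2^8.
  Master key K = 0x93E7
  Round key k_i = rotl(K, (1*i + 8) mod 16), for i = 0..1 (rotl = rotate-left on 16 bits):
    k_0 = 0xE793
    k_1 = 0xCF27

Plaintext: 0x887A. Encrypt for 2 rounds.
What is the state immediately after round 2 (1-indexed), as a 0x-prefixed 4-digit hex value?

s_0 = plaintext = 0x887A
s_1 = Round(s_0, k_0) = 0x91DA
s_2 = Round(s_1, k_1) = 0x4CA2

0x4CA2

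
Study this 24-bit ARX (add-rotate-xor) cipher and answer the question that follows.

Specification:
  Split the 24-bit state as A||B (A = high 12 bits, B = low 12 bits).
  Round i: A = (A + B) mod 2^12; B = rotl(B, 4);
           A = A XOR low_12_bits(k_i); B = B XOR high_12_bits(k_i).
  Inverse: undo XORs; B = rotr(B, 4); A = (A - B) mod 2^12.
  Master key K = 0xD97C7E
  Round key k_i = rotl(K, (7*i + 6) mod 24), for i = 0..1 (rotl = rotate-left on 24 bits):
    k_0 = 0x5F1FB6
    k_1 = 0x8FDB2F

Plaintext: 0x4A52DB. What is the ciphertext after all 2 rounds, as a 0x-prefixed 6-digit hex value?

0xB56CC5

s_0 = plaintext = 0x4A52DB
s_1 = Round(s_0, k_0) = 0x836843
s_2 = Round(s_1, k_1) = 0xB56CC5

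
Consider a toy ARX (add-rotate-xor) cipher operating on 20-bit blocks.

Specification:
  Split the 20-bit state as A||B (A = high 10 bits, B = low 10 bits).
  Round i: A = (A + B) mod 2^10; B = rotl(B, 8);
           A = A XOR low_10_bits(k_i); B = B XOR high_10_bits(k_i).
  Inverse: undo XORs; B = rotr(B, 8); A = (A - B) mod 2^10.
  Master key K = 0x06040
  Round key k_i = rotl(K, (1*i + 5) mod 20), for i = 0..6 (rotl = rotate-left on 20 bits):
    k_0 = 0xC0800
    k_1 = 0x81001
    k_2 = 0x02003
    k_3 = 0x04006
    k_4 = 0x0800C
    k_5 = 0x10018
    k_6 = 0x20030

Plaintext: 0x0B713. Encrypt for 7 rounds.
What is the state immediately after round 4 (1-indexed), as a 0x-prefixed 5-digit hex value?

s_0 = plaintext = 0x0B713
s_1 = Round(s_0, k_0) = 0xD00C6
s_2 = Round(s_1, k_1) = 0x01C35
s_3 = Round(s_2, k_2) = 0x0FD05
s_4 = Round(s_3, k_3) = 0x50951
s_5 = Round(s_4, k_4) = 0xA7D74
s_6 = Round(s_5, k_5) = 0x02C1D
s_7 = Round(s_6, k_6) = 0x06187

0x50951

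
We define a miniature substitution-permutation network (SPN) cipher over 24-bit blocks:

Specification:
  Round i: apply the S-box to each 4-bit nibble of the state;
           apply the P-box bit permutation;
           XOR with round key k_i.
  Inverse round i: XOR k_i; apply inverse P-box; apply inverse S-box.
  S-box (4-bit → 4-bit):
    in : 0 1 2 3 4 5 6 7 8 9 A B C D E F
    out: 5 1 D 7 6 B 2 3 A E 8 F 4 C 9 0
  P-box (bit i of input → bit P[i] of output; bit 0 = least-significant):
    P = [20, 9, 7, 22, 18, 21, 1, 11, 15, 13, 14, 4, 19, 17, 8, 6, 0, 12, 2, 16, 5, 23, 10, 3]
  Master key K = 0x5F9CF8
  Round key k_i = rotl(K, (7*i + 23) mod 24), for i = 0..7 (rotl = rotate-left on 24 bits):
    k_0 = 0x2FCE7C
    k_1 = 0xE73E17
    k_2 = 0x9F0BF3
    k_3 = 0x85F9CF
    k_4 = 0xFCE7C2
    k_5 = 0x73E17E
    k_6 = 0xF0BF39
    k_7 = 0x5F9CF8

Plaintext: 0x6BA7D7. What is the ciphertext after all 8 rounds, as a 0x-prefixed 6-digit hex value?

s_0 = plaintext = 0x6BA7D7
s_1 = Round(s_0, k_0) = 0xBE743B
s_2 = Round(s_1, k_1) = 0x1858BC
s_3 = Round(s_2, k_2) = 0xB03301
s_4 = Round(s_3, k_3) = 0x1B1CE0
s_5 = Round(s_4, k_4) = 0xE1BF67
s_6 = Round(s_5, k_5) = 0x49E217
s_7 = Round(s_6, k_6) = 0x6D696D
s_8 = Round(s_7, k_7) = 0xBCFC6C

0xBCFC6C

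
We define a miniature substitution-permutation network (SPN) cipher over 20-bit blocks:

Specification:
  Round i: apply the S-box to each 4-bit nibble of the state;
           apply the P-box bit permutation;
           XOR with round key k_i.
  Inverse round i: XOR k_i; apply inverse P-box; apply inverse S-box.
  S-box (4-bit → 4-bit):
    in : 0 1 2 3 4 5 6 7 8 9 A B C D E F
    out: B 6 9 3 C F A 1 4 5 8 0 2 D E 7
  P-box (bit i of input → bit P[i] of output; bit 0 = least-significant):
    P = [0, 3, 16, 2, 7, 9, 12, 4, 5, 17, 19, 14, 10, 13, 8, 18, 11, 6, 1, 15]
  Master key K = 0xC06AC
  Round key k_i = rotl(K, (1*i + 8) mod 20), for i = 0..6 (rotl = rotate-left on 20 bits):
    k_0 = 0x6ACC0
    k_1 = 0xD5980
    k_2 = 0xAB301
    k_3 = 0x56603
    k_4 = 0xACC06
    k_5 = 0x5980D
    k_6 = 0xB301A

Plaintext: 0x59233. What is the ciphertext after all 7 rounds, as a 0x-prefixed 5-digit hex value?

s_0 = plaintext = 0x59233
s_1 = Round(s_0, k_0) = 0x6632B
s_2 = Round(s_1, k_1) = 0xBF970
s_3 = Round(s_2, k_2) = 0x296AC
s_4 = Round(s_3, k_3) = 0x7AB1B
s_5 = Round(s_4, k_4) = 0xED606
s_6 = Round(s_5, k_5) = 0x35FD3
s_7 = Round(s_6, k_6) = 0x50DE3

0x50DE3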